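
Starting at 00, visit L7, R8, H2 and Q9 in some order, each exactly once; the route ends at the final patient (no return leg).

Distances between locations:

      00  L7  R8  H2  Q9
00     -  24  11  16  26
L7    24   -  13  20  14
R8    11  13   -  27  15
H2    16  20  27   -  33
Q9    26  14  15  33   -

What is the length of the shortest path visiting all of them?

Minimum one-way distance = 60.

There are 4! = 24 possible orderings.
00→L7→R8→H2→Q9: 24+13+27+33 = 97
00→L7→R8→Q9→H2: 24+13+15+33 = 85
00→L7→H2→R8→Q9: 24+20+27+15 = 86
00→L7→H2→Q9→R8: 24+20+33+15 = 92
00→L7→Q9→R8→H2: 24+14+15+27 = 80
00→L7→Q9→H2→R8: 24+14+33+27 = 98
00→R8→L7→H2→Q9: 11+13+20+33 = 77
00→R8→L7→Q9→H2: 11+13+14+33 = 71
00→R8→H2→L7→Q9: 11+27+20+14 = 72
00→R8→H2→Q9→L7: 11+27+33+14 = 85
00→R8→Q9→L7→H2: 11+15+14+20 = 60
00→R8→Q9→H2→L7: 11+15+33+20 = 79
00→H2→L7→R8→Q9: 16+20+13+15 = 64
00→H2→L7→Q9→R8: 16+20+14+15 = 65
… (10 more)
The minimum is 60.
One shortest path: 00 → R8 → Q9 → L7 → H2.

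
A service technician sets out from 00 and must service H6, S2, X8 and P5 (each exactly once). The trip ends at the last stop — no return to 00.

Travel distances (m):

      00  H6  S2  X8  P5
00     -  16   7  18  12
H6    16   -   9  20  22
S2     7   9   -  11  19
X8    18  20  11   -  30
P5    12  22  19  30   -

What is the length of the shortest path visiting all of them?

54 m — the minimum one-way total.

There are 4! = 24 possible orderings.
00→H6→S2→X8→P5: 16+9+11+30 = 66
00→H6→S2→P5→X8: 16+9+19+30 = 74
00→H6→X8→S2→P5: 16+20+11+19 = 66
00→H6→X8→P5→S2: 16+20+30+19 = 85
00→H6→P5→S2→X8: 16+22+19+11 = 68
00→H6→P5→X8→S2: 16+22+30+11 = 79
00→S2→H6→X8→P5: 7+9+20+30 = 66
00→S2→H6→P5→X8: 7+9+22+30 = 68
00→S2→X8→H6→P5: 7+11+20+22 = 60
00→S2→X8→P5→H6: 7+11+30+22 = 70
00→S2→P5→H6→X8: 7+19+22+20 = 68
00→S2→P5→X8→H6: 7+19+30+20 = 76
00→X8→H6→S2→P5: 18+20+9+19 = 66
00→X8→H6→P5→S2: 18+20+22+19 = 79
… (10 more)
00→P5→H6→S2→X8: 12+22+9+11 = 54  ← best
The minimum is 54.
One shortest path: 00 → P5 → H6 → S2 → X8.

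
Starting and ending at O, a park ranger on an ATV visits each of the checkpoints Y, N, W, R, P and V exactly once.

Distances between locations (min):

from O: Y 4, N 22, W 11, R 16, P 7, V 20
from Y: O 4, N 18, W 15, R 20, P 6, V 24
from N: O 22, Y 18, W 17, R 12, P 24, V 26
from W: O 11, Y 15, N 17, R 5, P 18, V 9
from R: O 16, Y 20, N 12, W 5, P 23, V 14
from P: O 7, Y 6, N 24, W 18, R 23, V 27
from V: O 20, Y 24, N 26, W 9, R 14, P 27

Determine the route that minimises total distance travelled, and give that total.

O→Y→N→W→R→P→V→O: 4+18+17+5+23+27+20 = 114
O→Y→N→W→R→V→P→O: 4+18+17+5+14+27+7 = 92
O→Y→N→W→P→R→V→O: 4+18+17+18+23+14+20 = 114
O→Y→N→W→P→V→R→O: 4+18+17+18+27+14+16 = 114
O→Y→N→W→V→R→P→O: 4+18+17+9+14+23+7 = 92
O→Y→N→W→V→P→R→O: 4+18+17+9+27+23+16 = 114
O→Y→N→R→W→P→V→O: 4+18+12+5+18+27+20 = 104
O→Y→N→R→W→V→P→O: 4+18+12+5+9+27+7 = 82
… (352 more)
O→W→V→R→N→Y→P→O: 11+9+14+12+18+6+7 = 77  ← best
The minimum is 77.
One optimal route: O → W → V → R → N → Y → P → O (or its reverse).

77 min — the shortest possible round trip.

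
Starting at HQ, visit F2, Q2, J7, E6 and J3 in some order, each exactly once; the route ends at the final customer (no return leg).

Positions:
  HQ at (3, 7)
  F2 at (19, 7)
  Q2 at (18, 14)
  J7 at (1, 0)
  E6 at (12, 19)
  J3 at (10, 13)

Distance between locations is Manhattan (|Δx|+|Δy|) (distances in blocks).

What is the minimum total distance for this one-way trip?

Shortest open route: 58 blocks.

There are 5! = 120 possible orderings.
HQ - F2 - Q2 - J7 - E6 - J3: 16+8+31+30+8 = 93
HQ - F2 - Q2 - J7 - J3 - E6: 16+8+31+22+8 = 85
HQ - F2 - Q2 - E6 - J7 - J3: 16+8+11+30+22 = 87
HQ - F2 - Q2 - E6 - J3 - J7: 16+8+11+8+22 = 65
HQ - F2 - Q2 - J3 - J7 - E6: 16+8+9+22+30 = 85
HQ - F2 - Q2 - J3 - E6 - J7: 16+8+9+8+30 = 71
HQ - F2 - J7 - Q2 - E6 - J3: 16+25+31+11+8 = 91
HQ - F2 - J7 - Q2 - J3 - E6: 16+25+31+9+8 = 89
HQ - F2 - J7 - E6 - Q2 - J3: 16+25+30+11+9 = 91
HQ - F2 - J7 - E6 - J3 - Q2: 16+25+30+8+9 = 88
HQ - F2 - J7 - J3 - Q2 - E6: 16+25+22+9+11 = 83
HQ - F2 - J7 - J3 - E6 - Q2: 16+25+22+8+11 = 82
HQ - F2 - E6 - Q2 - J7 - J3: 16+19+11+31+22 = 99
HQ - F2 - E6 - Q2 - J3 - J7: 16+19+11+9+22 = 77
… (106 more)
HQ - J7 - J3 - E6 - Q2 - F2: 9+22+8+11+8 = 58  ← best
The minimum is 58.
One shortest path: HQ → J7 → J3 → E6 → Q2 → F2.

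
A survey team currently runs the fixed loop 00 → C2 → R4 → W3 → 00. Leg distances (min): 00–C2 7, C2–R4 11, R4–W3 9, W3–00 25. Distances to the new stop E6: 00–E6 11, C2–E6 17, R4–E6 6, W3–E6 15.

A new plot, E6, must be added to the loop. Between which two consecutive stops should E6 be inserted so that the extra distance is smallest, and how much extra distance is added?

+1 min — insert E6 between W3 and 00.

Insertion cost between consecutive stops i–j is d(i,E6) + d(E6,j) − d(i,j):
  between 00 and C2: 11 + 17 − 7 = 21
  between C2 and R4: 17 + 6 − 11 = 12
  between R4 and W3: 6 + 15 − 9 = 12
  between W3 and 00: 15 + 11 − 25 = 1
Cheapest insertion is between W3 and 00, adding 1.
New total = 52 + 1 = 53.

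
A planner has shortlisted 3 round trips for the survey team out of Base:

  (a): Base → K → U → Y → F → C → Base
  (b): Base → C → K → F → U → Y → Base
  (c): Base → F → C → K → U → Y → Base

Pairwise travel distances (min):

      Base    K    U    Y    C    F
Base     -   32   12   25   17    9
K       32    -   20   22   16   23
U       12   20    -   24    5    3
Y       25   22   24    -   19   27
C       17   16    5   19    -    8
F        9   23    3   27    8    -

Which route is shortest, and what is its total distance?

(a): 32 + 20 + 24 + 27 + 8 + 17 = 128
(b): 17 + 16 + 23 + 3 + 24 + 25 = 108
(c): 9 + 8 + 16 + 20 + 24 + 25 = 102

Shortest is (c), total 102 min.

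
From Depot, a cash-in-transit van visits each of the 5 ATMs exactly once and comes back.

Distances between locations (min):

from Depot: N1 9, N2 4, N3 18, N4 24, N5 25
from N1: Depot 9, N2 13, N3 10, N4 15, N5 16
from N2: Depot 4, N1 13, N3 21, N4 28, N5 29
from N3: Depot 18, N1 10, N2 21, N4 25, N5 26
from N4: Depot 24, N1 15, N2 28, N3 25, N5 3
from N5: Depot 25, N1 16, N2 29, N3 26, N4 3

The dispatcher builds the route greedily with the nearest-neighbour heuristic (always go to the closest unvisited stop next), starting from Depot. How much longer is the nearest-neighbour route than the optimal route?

2 min longer than the optimal tour.

From Depot: N2=4, N1=9, N3=18, N4=24, N5=25 → choose N2 (4).
From N2: N1=13, N3=21, N4=28, N5=29 → choose N1 (13).
From N1: N3=10, N4=15, N5=16 → choose N3 (10).
From N3: N4=25, N5=26 → choose N4 (25).
From N4: N5=3 → choose N5 (3).
NN route Depot → N2 → N1 → N3 → N4 → N5 → Depot costs 80.
Optimal: Depot → N1 → N4 → N5 → N3 → N2 → Depot costs 78 (by enumerating all 60 distinct tours).
Excess = 80 − 78 = 2.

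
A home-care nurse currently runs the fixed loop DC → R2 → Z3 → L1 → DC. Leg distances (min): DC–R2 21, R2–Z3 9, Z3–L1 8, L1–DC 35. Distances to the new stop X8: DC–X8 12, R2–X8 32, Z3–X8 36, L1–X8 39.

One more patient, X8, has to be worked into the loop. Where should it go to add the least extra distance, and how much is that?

Minimum extra distance: 16 min, inserting X8 between L1 and DC.

Insertion cost between consecutive stops i–j is d(i,X8) + d(X8,j) − d(i,j):
  between DC and R2: 12 + 32 − 21 = 23
  between R2 and Z3: 32 + 36 − 9 = 59
  between Z3 and L1: 36 + 39 − 8 = 67
  between L1 and DC: 39 + 12 − 35 = 16
Cheapest insertion is between L1 and DC, adding 16.
New total = 73 + 16 = 89.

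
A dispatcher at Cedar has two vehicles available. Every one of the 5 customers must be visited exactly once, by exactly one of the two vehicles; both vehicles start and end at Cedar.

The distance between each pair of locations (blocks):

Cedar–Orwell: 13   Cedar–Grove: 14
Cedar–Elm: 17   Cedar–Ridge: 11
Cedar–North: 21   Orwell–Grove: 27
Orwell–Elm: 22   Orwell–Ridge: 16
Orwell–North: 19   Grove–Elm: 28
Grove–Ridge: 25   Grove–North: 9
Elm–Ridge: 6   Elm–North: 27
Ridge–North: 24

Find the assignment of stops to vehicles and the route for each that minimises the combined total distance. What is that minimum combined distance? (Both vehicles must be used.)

Minimum combined distance: 89 blocks.

There are 2^4 − 1 = 15 ways to divide the 5 stops into two non-empty groups. For each, the best each vehicle can do is its own shortest tour through its group:
  {Orwell} + {Grove, Elm, Ridge, North}: 26 + 67 = 93
  {Grove} + {Orwell, Elm, Ridge, North}: 28 + 76 = 104
  {Orwell, Grove} + {Elm, Ridge, North}: 54 + 65 = 119
  {Elm} + {Orwell, Grove, Ridge, North}: 34 + 69 = 103
  {Orwell, Elm} + {Grove, Ridge, North}: 52 + 58 = 110
  {Grove, Elm} + {Orwell, Ridge, North}: 59 + 67 = 126
  … (15 splits in total)
  {Elm, Ridge} + {Orwell, Grove, North}: 34 + 55 = 89  ← best
Best: vehicle 1 Cedar → Elm → Ridge → Cedar = 34; vehicle 2 Cedar → Orwell → North → Grove → Cedar = 55; combined 89.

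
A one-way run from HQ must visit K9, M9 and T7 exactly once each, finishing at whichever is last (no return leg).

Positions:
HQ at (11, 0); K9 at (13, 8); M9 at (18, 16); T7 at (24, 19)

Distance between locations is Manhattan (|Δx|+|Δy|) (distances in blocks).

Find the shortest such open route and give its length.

Minimum one-way distance = 32 blocks.

There are 3! = 6 possible orderings.
HQ→K9→M9→T7: 10+13+9 = 32
HQ→K9→T7→M9: 10+22+9 = 41
HQ→M9→K9→T7: 23+13+22 = 58
HQ→M9→T7→K9: 23+9+22 = 54
HQ→T7→K9→M9: 32+22+13 = 67
HQ→T7→M9→K9: 32+9+13 = 54
The minimum is 32.
One shortest path: HQ → K9 → M9 → T7.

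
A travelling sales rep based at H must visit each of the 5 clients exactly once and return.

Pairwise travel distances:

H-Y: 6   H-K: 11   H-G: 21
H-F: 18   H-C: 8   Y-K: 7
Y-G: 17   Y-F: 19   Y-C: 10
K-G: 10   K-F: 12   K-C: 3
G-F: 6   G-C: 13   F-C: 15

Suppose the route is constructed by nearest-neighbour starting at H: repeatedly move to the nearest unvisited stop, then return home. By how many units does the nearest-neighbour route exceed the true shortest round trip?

The nearest-neighbour route is 1 longer than optimal.

From H: Y=6, C=8, K=11, F=18, G=21 → choose Y (6).
From Y: K=7, C=10, G=17, F=19 → choose K (7).
From K: C=3, G=10, F=12 → choose C (3).
From C: G=13, F=15 → choose G (13).
From G: F=6 → choose F (6).
NN route H → Y → K → C → G → F → H costs 53.
Optimal: H → Y → K → G → F → C → H costs 52 (by enumerating all 60 distinct tours).
Excess = 53 − 52 = 1.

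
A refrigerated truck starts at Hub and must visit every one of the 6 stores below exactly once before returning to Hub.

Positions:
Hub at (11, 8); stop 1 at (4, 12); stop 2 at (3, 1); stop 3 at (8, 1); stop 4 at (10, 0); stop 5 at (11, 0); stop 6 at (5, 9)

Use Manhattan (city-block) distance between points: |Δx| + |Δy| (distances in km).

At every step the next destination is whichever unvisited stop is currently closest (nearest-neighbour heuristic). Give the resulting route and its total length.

From Hub: distances to unvisited — stop 6=7, stop 5=8, stop 4=9, stop 3=10, stop 1=11, stop 2=15. Nearest is stop 6 (7).
From stop 6: distances to unvisited — stop 1=4, stop 2=10, stop 3=11, stop 4=14, stop 5=15. Nearest is stop 1 (4).
From stop 1: distances to unvisited — stop 2=12, stop 3=15, stop 4=18, stop 5=19. Nearest is stop 2 (12).
From stop 2: distances to unvisited — stop 3=5, stop 4=8, stop 5=9. Nearest is stop 3 (5).
From stop 3: distances to unvisited — stop 4=3, stop 5=4. Nearest is stop 4 (3).
From stop 4: distances to unvisited — stop 5=1. Nearest is stop 5 (1).
Return stop 5→Hub: 8.
Total = 7 + 4 + 12 + 5 + 3 + 1 + 8 = 40.

Total distance 40 km via the nearest-neighbour route Hub → stop 6 → stop 1 → stop 2 → stop 3 → stop 4 → stop 5 → Hub.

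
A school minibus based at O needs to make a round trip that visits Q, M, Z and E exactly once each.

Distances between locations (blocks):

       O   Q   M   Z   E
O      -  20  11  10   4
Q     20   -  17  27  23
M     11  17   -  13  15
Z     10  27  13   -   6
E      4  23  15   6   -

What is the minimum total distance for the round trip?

60 blocks — the shortest possible round trip.

With 4 stops there are 4!/2 = 12 distinct round trips (a route and its reverse cost the same).
O-Q-M-Z-E-O: 20+17+13+6+4 = 60
O-Q-M-E-Z-O: 20+17+15+6+10 = 68
O-Q-Z-M-E-O: 20+27+13+15+4 = 79
O-Q-Z-E-M-O: 20+27+6+15+11 = 79
O-Q-E-M-Z-O: 20+23+15+13+10 = 81
O-Q-E-Z-M-O: 20+23+6+13+11 = 73
O-M-Q-Z-E-O: 11+17+27+6+4 = 65
O-M-Q-E-Z-O: 11+17+23+6+10 = 67
O-M-Z-Q-E-O: 11+13+27+23+4 = 78
O-M-E-Q-Z-O: 11+15+23+27+10 = 86
O-Z-Q-M-E-O: 10+27+17+15+4 = 73
O-Z-M-Q-E-O: 10+13+17+23+4 = 67
The minimum is 60.
One optimal route: O → Q → M → Z → E → O (or its reverse).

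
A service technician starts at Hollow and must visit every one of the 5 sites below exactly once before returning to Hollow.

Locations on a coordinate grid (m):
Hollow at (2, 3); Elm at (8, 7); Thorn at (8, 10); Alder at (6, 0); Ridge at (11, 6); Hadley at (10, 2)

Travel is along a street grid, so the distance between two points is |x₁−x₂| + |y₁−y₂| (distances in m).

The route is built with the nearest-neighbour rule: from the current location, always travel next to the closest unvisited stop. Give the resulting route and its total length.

Total distance 38 m via the nearest-neighbour route Hollow → Alder → Hadley → Ridge → Elm → Thorn → Hollow.

At Hollow the remaining stops are Alder 7, Hadley 9, Elm 10, Ridge 12, Thorn 13; go to Alder.
At Alder the remaining stops are Hadley 6, Elm 9, Ridge 11, Thorn 12; go to Hadley.
At Hadley the remaining stops are Ridge 5, Elm 7, Thorn 10; go to Ridge.
At Ridge the remaining stops are Elm 4, Thorn 7; go to Elm.
At Elm the remaining stops are Thorn 3; go to Thorn.
Return Thorn→Hollow: 13.
Total = 7 + 6 + 5 + 4 + 3 + 13 = 38.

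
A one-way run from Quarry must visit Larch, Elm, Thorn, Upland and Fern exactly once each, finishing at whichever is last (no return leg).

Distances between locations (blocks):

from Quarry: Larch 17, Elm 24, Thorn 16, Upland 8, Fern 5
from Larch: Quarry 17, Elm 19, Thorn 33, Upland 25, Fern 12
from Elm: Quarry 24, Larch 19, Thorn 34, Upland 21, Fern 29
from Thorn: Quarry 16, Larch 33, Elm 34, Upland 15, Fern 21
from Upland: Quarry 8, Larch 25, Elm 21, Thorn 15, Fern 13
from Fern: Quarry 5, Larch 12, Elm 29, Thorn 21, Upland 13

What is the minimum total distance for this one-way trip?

There are 5! = 120 possible orderings.
Quarry - Larch - Elm - Thorn - Upland - Fern: 17+19+34+15+13 = 98
Quarry - Larch - Elm - Thorn - Fern - Upland: 17+19+34+21+13 = 104
Quarry - Larch - Elm - Upland - Thorn - Fern: 17+19+21+15+21 = 93
Quarry - Larch - Elm - Upland - Fern - Thorn: 17+19+21+13+21 = 91
Quarry - Larch - Elm - Fern - Thorn - Upland: 17+19+29+21+15 = 101
Quarry - Larch - Elm - Fern - Upland - Thorn: 17+19+29+13+15 = 93
Quarry - Larch - Thorn - Elm - Upland - Fern: 17+33+34+21+13 = 118
Quarry - Larch - Thorn - Elm - Fern - Upland: 17+33+34+29+13 = 126
Quarry - Larch - Thorn - Upland - Elm - Fern: 17+33+15+21+29 = 115
Quarry - Larch - Thorn - Upland - Fern - Elm: 17+33+15+13+29 = 107
Quarry - Larch - Thorn - Fern - Elm - Upland: 17+33+21+29+21 = 121
Quarry - Larch - Thorn - Fern - Upland - Elm: 17+33+21+13+21 = 105
Quarry - Larch - Upland - Elm - Thorn - Fern: 17+25+21+34+21 = 118
Quarry - Larch - Upland - Elm - Fern - Thorn: 17+25+21+29+21 = 113
… (106 more)
Quarry - Fern - Larch - Elm - Upland - Thorn: 5+12+19+21+15 = 72  ← best
The minimum is 72.
One shortest path: Quarry → Fern → Larch → Elm → Upland → Thorn.

72 blocks — the minimum one-way total.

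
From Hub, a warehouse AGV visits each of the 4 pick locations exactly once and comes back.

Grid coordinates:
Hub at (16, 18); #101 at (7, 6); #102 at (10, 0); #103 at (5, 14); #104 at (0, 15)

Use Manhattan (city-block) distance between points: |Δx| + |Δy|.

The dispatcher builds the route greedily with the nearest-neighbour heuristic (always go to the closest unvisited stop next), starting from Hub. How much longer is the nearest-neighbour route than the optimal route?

2 longer than the optimal tour.

From Hub: #103=15, #104=19, #101=21, #102=24 → choose #103 (15).
From #103: #104=6, #101=10, #102=19 → choose #104 (6).
From #104: #101=16, #102=25 → choose #101 (16).
From #101: #102=9 → choose #102 (9).
NN route Hub → #103 → #104 → #101 → #102 → Hub costs 70.
Optimal: Hub → #102 → #101 → #103 → #104 → Hub costs 68 (by enumerating all 12 distinct tours).
Excess = 70 − 68 = 2.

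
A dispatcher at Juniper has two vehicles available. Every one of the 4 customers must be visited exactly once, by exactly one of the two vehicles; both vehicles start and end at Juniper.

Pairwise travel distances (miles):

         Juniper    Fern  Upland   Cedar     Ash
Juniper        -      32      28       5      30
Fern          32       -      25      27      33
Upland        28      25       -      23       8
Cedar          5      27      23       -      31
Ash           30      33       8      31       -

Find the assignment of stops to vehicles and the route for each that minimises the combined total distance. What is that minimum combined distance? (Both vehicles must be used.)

There are 2^3 − 1 = 7 ways to divide the 4 stops into two non-empty groups. For each, the best each vehicle can do is its own shortest tour through its group:
  {Fern} + {Upland, Cedar, Ash}: 64 + 66 = 130
  {Upland} + {Fern, Cedar, Ash}: 56 + 95 = 151
  {Fern, Upland} + {Cedar, Ash}: 85 + 66 = 151
  {Cedar} + {Fern, Upland, Ash}: 10 + 95 = 105
  {Fern, Cedar} + {Upland, Ash}: 64 + 66 = 130
  {Upland, Cedar} + {Fern, Ash}: 56 + 95 = 151
  … (7 splits in total)
Best: vehicle 1 Juniper → Cedar → Juniper = 10; vehicle 2 Juniper → Fern → Upland → Ash → Juniper = 95; combined 105.

Minimum combined distance: 105 miles.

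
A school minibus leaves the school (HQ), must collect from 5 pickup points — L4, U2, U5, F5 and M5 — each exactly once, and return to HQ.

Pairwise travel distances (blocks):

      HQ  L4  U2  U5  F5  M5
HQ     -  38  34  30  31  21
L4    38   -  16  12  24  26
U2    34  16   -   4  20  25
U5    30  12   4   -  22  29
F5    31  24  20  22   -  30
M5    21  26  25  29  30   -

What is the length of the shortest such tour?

With 5 stops there are 5!/2 = 60 distinct round trips (a route and its reverse cost the same).
HQ-L4-U2-U5-F5-M5-HQ: 38+16+4+22+30+21 = 131
HQ-L4-U2-U5-M5-F5-HQ: 38+16+4+29+30+31 = 148
HQ-L4-U2-F5-U5-M5-HQ: 38+16+20+22+29+21 = 146
HQ-L4-U2-F5-M5-U5-HQ: 38+16+20+30+29+30 = 163
HQ-L4-U2-M5-U5-F5-HQ: 38+16+25+29+22+31 = 161
HQ-L4-U2-M5-F5-U5-HQ: 38+16+25+30+22+30 = 161
HQ-L4-U5-U2-F5-M5-HQ: 38+12+4+20+30+21 = 125
HQ-L4-U5-U2-M5-F5-HQ: 38+12+4+25+30+31 = 140
HQ-L4-U5-F5-U2-M5-HQ: 38+12+22+20+25+21 = 138
HQ-L4-U5-F5-M5-U2-HQ: 38+12+22+30+25+34 = 161
HQ-L4-U5-M5-U2-F5-HQ: 38+12+29+25+20+31 = 155
HQ-L4-U5-M5-F5-U2-HQ: 38+12+29+30+20+34 = 163
HQ-L4-F5-U2-U5-M5-HQ: 38+24+20+4+29+21 = 136
HQ-L4-F5-U2-M5-U5-HQ: 38+24+20+25+29+30 = 166
… (46 more)
HQ-F5-U2-U5-L4-M5-HQ: 31+20+4+12+26+21 = 114  ← best
The minimum is 114.
One optimal route: HQ → F5 → U2 → U5 → L4 → M5 → HQ (or its reverse).

Shortest round trip = 114 blocks.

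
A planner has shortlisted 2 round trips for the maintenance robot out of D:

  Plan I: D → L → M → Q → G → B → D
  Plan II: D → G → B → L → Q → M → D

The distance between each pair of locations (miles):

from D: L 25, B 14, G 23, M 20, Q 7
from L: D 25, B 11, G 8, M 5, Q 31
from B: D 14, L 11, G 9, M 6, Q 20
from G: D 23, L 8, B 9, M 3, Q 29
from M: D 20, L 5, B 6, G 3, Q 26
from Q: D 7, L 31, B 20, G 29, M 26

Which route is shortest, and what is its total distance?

Plan I: 25 + 5 + 26 + 29 + 9 + 14 = 108
Plan II: 23 + 9 + 11 + 31 + 26 + 20 = 120

108 miles — Plan I is the shortest.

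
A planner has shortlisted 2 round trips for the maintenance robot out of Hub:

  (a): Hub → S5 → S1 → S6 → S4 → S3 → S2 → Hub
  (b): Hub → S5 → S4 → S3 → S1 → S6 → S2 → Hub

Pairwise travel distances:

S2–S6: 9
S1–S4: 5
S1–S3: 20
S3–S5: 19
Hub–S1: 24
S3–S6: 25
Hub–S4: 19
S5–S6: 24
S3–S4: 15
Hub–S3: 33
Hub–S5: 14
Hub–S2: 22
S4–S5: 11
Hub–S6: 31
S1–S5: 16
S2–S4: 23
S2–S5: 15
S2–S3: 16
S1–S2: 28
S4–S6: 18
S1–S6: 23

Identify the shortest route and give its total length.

(a): 14 + 16 + 23 + 18 + 15 + 16 + 22 = 124
(b): 14 + 11 + 15 + 20 + 23 + 9 + 22 = 114

114 — (b) is the shortest.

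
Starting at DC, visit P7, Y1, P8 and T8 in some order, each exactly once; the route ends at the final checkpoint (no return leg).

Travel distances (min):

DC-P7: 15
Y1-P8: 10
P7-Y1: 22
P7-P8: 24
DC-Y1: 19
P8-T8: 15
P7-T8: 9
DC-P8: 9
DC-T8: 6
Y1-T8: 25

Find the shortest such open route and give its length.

47 min — the minimum one-way total.

There are 4! = 24 possible orderings.
DC→P7→Y1→P8→T8: 15+22+10+15 = 62
DC→P7→Y1→T8→P8: 15+22+25+15 = 77
DC→P7→P8→Y1→T8: 15+24+10+25 = 74
DC→P7→P8→T8→Y1: 15+24+15+25 = 79
DC→P7→T8→Y1→P8: 15+9+25+10 = 59
DC→P7→T8→P8→Y1: 15+9+15+10 = 49
DC→Y1→P7→P8→T8: 19+22+24+15 = 80
DC→Y1→P7→T8→P8: 19+22+9+15 = 65
DC→Y1→P8→P7→T8: 19+10+24+9 = 62
DC→Y1→P8→T8→P7: 19+10+15+9 = 53
DC→Y1→T8→P7→P8: 19+25+9+24 = 77
DC→Y1→T8→P8→P7: 19+25+15+24 = 83
DC→P8→P7→Y1→T8: 9+24+22+25 = 80
DC→P8→P7→T8→Y1: 9+24+9+25 = 67
… (10 more)
DC→T8→P7→Y1→P8: 6+9+22+10 = 47  ← best
The minimum is 47.
One shortest path: DC → T8 → P7 → Y1 → P8.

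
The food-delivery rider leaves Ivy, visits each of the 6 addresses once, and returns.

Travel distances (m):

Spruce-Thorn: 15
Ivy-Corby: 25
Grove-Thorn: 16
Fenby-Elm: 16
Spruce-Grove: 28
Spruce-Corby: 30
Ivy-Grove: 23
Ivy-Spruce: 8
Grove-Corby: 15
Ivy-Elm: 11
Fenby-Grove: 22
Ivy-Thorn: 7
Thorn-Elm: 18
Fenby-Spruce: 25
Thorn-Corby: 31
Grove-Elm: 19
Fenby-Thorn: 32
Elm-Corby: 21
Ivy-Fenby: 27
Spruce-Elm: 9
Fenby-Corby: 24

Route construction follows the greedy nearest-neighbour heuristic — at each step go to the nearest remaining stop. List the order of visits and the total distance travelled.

From Ivy: distances to unvisited — Thorn=7, Spruce=8, Elm=11, Grove=23, Corby=25, Fenby=27. Nearest is Thorn (7).
From Thorn: distances to unvisited — Spruce=15, Grove=16, Elm=18, Corby=31, Fenby=32. Nearest is Spruce (15).
From Spruce: distances to unvisited — Elm=9, Fenby=25, Grove=28, Corby=30. Nearest is Elm (9).
From Elm: distances to unvisited — Fenby=16, Grove=19, Corby=21. Nearest is Fenby (16).
From Fenby: distances to unvisited — Grove=22, Corby=24. Nearest is Grove (22).
From Grove: distances to unvisited — Corby=15. Nearest is Corby (15).
Return Corby→Ivy: 25.
Total = 7 + 15 + 9 + 16 + 22 + 15 + 25 = 109.

Total distance 109 m via the nearest-neighbour route Ivy → Thorn → Spruce → Elm → Fenby → Grove → Corby → Ivy.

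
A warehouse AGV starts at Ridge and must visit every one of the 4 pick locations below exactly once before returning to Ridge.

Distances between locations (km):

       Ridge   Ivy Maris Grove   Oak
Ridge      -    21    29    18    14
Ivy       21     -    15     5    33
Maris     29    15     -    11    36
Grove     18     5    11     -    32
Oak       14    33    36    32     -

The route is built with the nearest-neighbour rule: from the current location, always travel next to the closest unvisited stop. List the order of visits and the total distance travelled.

95 km along Ridge → Oak → Grove → Ivy → Maris → Ridge.

From Ridge: distances to unvisited — Oak=14, Grove=18, Ivy=21, Maris=29. Nearest is Oak (14).
From Oak: distances to unvisited — Grove=32, Ivy=33, Maris=36. Nearest is Grove (32).
From Grove: distances to unvisited — Ivy=5, Maris=11. Nearest is Ivy (5).
From Ivy: distances to unvisited — Maris=15. Nearest is Maris (15).
Return Maris→Ridge: 29.
Total = 14 + 32 + 5 + 15 + 29 = 95.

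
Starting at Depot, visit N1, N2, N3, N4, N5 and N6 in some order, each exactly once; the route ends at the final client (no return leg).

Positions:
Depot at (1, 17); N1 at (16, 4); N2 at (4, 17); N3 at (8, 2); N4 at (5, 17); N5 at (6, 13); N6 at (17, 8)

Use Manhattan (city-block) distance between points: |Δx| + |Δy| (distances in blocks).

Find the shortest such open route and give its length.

There are 6! = 720 possible orderings.
Depot→N1→N2→N3→N4→N5→N6: 28+25+19+18+5+16 = 111
Depot→N1→N2→N3→N4→N6→N5: 28+25+19+18+21+16 = 127
Depot→N1→N2→N3→N5→N4→N6: 28+25+19+13+5+21 = 111
Depot→N1→N2→N3→N5→N6→N4: 28+25+19+13+16+21 = 122
Depot→N1→N2→N3→N6→N4→N5: 28+25+19+15+21+5 = 113
Depot→N1→N2→N3→N6→N5→N4: 28+25+19+15+16+5 = 108
Depot→N1→N2→N4→N3→N5→N6: 28+25+1+18+13+16 = 101
Depot→N1→N2→N4→N3→N6→N5: 28+25+1+18+15+16 = 103
… (712 more)
Depot→N2→N4→N5→N3→N1→N6: 3+1+5+13+10+5 = 37  ← best
The minimum is 37.
One shortest path: Depot → N2 → N4 → N5 → N3 → N1 → N6.

37 blocks — the minimum one-way total.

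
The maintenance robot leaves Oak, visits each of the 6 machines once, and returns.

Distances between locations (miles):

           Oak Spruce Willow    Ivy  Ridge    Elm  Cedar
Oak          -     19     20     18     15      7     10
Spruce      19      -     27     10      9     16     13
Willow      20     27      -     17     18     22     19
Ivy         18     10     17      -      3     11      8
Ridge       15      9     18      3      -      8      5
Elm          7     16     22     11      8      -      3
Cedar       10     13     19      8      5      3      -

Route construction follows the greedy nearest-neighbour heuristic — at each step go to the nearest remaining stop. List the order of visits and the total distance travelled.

Nearest-neighbour total = 75 miles; route Oak → Elm → Cedar → Ridge → Ivy → Spruce → Willow → Oak.

At Oak the remaining stops are Elm 7, Cedar 10, Ridge 15, Ivy 18, Spruce 19, Willow 20; go to Elm.
At Elm the remaining stops are Cedar 3, Ridge 8, Ivy 11, Spruce 16, Willow 22; go to Cedar.
At Cedar the remaining stops are Ridge 5, Ivy 8, Spruce 13, Willow 19; go to Ridge.
At Ridge the remaining stops are Ivy 3, Spruce 9, Willow 18; go to Ivy.
At Ivy the remaining stops are Spruce 10, Willow 17; go to Spruce.
At Spruce the remaining stops are Willow 27; go to Willow.
Return Willow→Oak: 20.
Total = 7 + 3 + 5 + 3 + 10 + 27 + 20 = 75.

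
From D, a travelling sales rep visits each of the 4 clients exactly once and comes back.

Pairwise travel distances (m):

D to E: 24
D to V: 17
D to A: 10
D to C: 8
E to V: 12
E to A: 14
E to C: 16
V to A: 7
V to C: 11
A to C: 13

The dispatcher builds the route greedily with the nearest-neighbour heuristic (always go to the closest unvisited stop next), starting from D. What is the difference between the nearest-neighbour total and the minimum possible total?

11 m longer than the optimal tour.

D: C=8, A=10, V=17, E=24 ⇒ C
C: V=11, A=13, E=16 ⇒ V
V: A=7, E=12 ⇒ A
A: E=14 ⇒ E
NN route D → C → V → A → E → D costs 64.
Optimal: D → A → V → E → C → D costs 53 (by enumerating all 12 distinct tours).
Excess = 64 − 53 = 11.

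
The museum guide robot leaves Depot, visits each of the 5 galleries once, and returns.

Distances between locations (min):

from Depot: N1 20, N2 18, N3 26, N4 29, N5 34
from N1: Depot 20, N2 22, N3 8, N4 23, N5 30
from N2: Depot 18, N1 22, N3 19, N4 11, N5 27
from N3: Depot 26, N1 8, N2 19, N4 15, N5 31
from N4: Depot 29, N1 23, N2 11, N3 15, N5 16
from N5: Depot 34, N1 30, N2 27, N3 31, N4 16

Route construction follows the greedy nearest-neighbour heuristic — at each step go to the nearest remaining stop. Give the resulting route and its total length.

Total distance 116 min via the nearest-neighbour route Depot → N2 → N4 → N3 → N1 → N5 → Depot.

From Depot: distances to unvisited — N2=18, N1=20, N3=26, N4=29, N5=34. Nearest is N2 (18).
From N2: distances to unvisited — N4=11, N3=19, N1=22, N5=27. Nearest is N4 (11).
From N4: distances to unvisited — N3=15, N5=16, N1=23. Nearest is N3 (15).
From N3: distances to unvisited — N1=8, N5=31. Nearest is N1 (8).
From N1: distances to unvisited — N5=30. Nearest is N5 (30).
Return N5→Depot: 34.
Total = 18 + 11 + 15 + 8 + 30 + 34 = 116.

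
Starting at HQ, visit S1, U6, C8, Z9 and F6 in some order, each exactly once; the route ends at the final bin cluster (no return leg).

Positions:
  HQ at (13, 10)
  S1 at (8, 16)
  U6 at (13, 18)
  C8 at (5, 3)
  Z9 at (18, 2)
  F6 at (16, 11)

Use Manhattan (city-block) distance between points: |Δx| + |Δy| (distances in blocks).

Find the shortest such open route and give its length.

Shortest open route: 51 blocks.

There are 5! = 120 possible orderings.
HQ → S1 → U6 → C8 → Z9 → F6: 11+7+23+14+11 = 66
HQ → S1 → U6 → C8 → F6 → Z9: 11+7+23+19+11 = 71
HQ → S1 → U6 → Z9 → C8 → F6: 11+7+21+14+19 = 72
HQ → S1 → U6 → Z9 → F6 → C8: 11+7+21+11+19 = 69
HQ → S1 → U6 → F6 → C8 → Z9: 11+7+10+19+14 = 61
HQ → S1 → U6 → F6 → Z9 → C8: 11+7+10+11+14 = 53
HQ → S1 → C8 → U6 → Z9 → F6: 11+16+23+21+11 = 82
HQ → S1 → C8 → U6 → F6 → Z9: 11+16+23+10+11 = 71
HQ → S1 → C8 → Z9 → U6 → F6: 11+16+14+21+10 = 72
HQ → S1 → C8 → Z9 → F6 → U6: 11+16+14+11+10 = 62
HQ → S1 → C8 → F6 → U6 → Z9: 11+16+19+10+21 = 77
HQ → S1 → C8 → F6 → Z9 → U6: 11+16+19+11+21 = 78
HQ → S1 → Z9 → U6 → C8 → F6: 11+24+21+23+19 = 98
HQ → S1 → Z9 → U6 → F6 → C8: 11+24+21+10+19 = 85
… (106 more)
HQ → F6 → U6 → S1 → C8 → Z9: 4+10+7+16+14 = 51  ← best
The minimum is 51.
One shortest path: HQ → F6 → U6 → S1 → C8 → Z9.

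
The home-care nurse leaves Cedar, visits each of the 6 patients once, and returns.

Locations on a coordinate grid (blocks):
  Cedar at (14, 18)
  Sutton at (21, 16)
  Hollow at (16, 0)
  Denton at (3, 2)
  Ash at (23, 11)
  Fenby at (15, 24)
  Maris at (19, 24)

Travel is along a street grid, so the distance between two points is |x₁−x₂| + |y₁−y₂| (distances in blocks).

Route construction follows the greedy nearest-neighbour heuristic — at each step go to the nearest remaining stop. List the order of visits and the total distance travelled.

From Cedar: distances to unvisited — Fenby=7, Sutton=9, Maris=11, Ash=16, Hollow=20, Denton=27. Nearest is Fenby (7).
From Fenby: distances to unvisited — Maris=4, Sutton=14, Ash=21, Hollow=25, Denton=34. Nearest is Maris (4).
From Maris: distances to unvisited — Sutton=10, Ash=17, Hollow=27, Denton=38. Nearest is Sutton (10).
From Sutton: distances to unvisited — Ash=7, Hollow=21, Denton=32. Nearest is Ash (7).
From Ash: distances to unvisited — Hollow=18, Denton=29. Nearest is Hollow (18).
From Hollow: distances to unvisited — Denton=15. Nearest is Denton (15).
Return Denton→Cedar: 27.
Total = 7 + 4 + 10 + 7 + 18 + 15 + 27 = 88.

88 blocks along Cedar → Fenby → Maris → Sutton → Ash → Hollow → Denton → Cedar.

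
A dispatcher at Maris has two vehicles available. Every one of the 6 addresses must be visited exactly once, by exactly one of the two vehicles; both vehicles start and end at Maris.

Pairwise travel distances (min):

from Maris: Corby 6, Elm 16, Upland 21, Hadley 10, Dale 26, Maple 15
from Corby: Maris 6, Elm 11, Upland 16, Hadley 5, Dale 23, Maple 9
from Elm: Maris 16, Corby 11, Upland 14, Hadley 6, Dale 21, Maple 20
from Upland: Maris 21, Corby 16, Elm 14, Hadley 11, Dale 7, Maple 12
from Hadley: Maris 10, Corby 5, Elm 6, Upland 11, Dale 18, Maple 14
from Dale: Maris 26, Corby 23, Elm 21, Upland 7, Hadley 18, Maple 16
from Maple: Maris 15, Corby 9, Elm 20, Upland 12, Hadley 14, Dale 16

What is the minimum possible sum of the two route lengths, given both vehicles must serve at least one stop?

Minimum combined distance: 80 min.

Check every non-empty split of the stops between the two vehicles; for each half take its own optimal tour:
  {Corby} + {Elm, Upland, Hadley, Dale, Maple}: 12 + 68 = 80
  {Elm} + {Corby, Upland, Hadley, Dale, Maple}: 32 + 59 = 91
  {Corby, Elm} + {Upland, Hadley, Dale, Maple}: 33 + 59 = 92
  {Upland} + {Corby, Elm, Hadley, Dale, Maple}: 42 + 68 = 110
  {Corby, Upland} + {Elm, Hadley, Dale, Maple}: 43 + 68 = 111
  {Elm, Upland} + {Corby, Hadley, Dale, Maple}: 51 + 59 = 110
  … (31 splits in total)
Best: vehicle 1 Maris → Corby → Maris = 12; vehicle 2 Maris → Hadley → Elm → Upland → Dale → Maple → Maris = 68; combined 80.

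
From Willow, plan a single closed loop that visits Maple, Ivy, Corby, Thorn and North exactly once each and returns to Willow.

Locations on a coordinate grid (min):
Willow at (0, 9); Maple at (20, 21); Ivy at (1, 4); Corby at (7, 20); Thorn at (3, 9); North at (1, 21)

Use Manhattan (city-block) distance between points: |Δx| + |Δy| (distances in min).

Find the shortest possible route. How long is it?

Shortest round trip = 74 min.

There are 60 distinct closed tours to check (reversals are equivalent).
Willow→Maple→Ivy→Corby→Thorn→North→Willow: 32+36+22+15+14+13 = 132
Willow→Maple→Ivy→Corby→North→Thorn→Willow: 32+36+22+7+14+3 = 114
Willow→Maple→Ivy→Thorn→Corby→North→Willow: 32+36+7+15+7+13 = 110
Willow→Maple→Ivy→Thorn→North→Corby→Willow: 32+36+7+14+7+18 = 114
Willow→Maple→Ivy→North→Corby→Thorn→Willow: 32+36+17+7+15+3 = 110
Willow→Maple→Ivy→North→Thorn→Corby→Willow: 32+36+17+14+15+18 = 132
Willow→Maple→Corby→Ivy→Thorn→North→Willow: 32+14+22+7+14+13 = 102
Willow→Maple→Corby→Ivy→North→Thorn→Willow: 32+14+22+17+14+3 = 102
Willow→Maple→Corby→Thorn→Ivy→North→Willow: 32+14+15+7+17+13 = 98
Willow→Maple→Corby→Thorn→North→Ivy→Willow: 32+14+15+14+17+6 = 98
Willow→Maple→Corby→North→Ivy→Thorn→Willow: 32+14+7+17+7+3 = 80
Willow→Maple→Corby→North→Thorn→Ivy→Willow: 32+14+7+14+7+6 = 80
Willow→Maple→Thorn→Ivy→Corby→North→Willow: 32+29+7+22+7+13 = 110
Willow→Maple→Thorn→Ivy→North→Corby→Willow: 32+29+7+17+7+18 = 110
… (46 more)
Willow→Ivy→Thorn→Corby→Maple→North→Willow: 6+7+15+14+19+13 = 74  ← best
The minimum is 74.
One optimal route: Willow → Ivy → Thorn → Corby → Maple → North → Willow (or its reverse).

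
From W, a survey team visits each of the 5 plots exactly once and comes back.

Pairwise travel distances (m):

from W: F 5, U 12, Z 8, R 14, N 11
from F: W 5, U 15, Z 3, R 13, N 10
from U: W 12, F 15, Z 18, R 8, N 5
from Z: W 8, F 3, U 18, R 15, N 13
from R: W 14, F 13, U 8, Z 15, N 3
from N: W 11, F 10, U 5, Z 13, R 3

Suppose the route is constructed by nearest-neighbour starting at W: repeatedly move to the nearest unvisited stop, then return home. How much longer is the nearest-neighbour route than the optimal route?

From W: F=5, Z=8, N=11, U=12, R=14 → choose F (5).
From F: Z=3, N=10, R=13, U=15 → choose Z (3).
From Z: N=13, R=15, U=18 → choose N (13).
From N: R=3, U=5 → choose R (3).
From R: U=8 → choose U (8).
NN route W → F → Z → N → R → U → W costs 44.
Optimal: W → F → Z → R → N → U → W costs 43 (by enumerating all 60 distinct tours).
Excess = 44 − 43 = 1.

Excess over optimum: 1 m.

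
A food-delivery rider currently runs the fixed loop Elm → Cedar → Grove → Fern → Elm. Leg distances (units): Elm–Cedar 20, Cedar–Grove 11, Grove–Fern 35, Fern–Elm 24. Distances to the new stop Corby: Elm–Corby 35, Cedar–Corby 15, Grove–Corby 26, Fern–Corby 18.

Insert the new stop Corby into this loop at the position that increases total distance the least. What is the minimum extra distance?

Insertion cost between consecutive stops i–j is d(i,Corby) + d(Corby,j) − d(i,j):
  between Elm and Cedar: 35 + 15 − 20 = 30
  between Cedar and Grove: 15 + 26 − 11 = 30
  between Grove and Fern: 26 + 18 − 35 = 9
  between Fern and Elm: 18 + 35 − 24 = 29
Cheapest insertion is between Grove and Fern, adding 9.
New total = 90 + 9 = 99.

Minimum extra distance: 9, inserting Corby between Grove and Fern.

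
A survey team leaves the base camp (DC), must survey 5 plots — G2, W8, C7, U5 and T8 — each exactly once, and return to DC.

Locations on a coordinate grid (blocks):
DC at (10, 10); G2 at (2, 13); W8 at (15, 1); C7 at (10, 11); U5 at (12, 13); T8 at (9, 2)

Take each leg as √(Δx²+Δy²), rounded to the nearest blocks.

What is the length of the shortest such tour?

Minimum total distance: 43 blocks.

There are 60 distinct closed tours to check (reversals are equivalent).
DC → G2 → W8 → C7 → U5 → T8 → DC: 9+18+11+3+11+8 = 60
DC → G2 → W8 → C7 → T8 → U5 → DC: 9+18+11+9+11+4 = 62
DC → G2 → W8 → U5 → C7 → T8 → DC: 9+18+12+3+9+8 = 59
DC → G2 → W8 → U5 → T8 → C7 → DC: 9+18+12+11+9+1 = 60
DC → G2 → W8 → T8 → C7 → U5 → DC: 9+18+6+9+3+4 = 49
DC → G2 → W8 → T8 → U5 → C7 → DC: 9+18+6+11+3+1 = 48
DC → G2 → C7 → W8 → U5 → T8 → DC: 9+8+11+12+11+8 = 59
DC → G2 → C7 → W8 → T8 → U5 → DC: 9+8+11+6+11+4 = 49
DC → G2 → C7 → U5 → W8 → T8 → DC: 9+8+3+12+6+8 = 46
DC → G2 → C7 → U5 → T8 → W8 → DC: 9+8+3+11+6+10 = 47
DC → G2 → C7 → T8 → W8 → U5 → DC: 9+8+9+6+12+4 = 48
DC → G2 → C7 → T8 → U5 → W8 → DC: 9+8+9+11+12+10 = 59
DC → G2 → U5 → W8 → C7 → T8 → DC: 9+10+12+11+9+8 = 59
DC → G2 → U5 → W8 → T8 → C7 → DC: 9+10+12+6+9+1 = 47
… (46 more)
DC → W8 → T8 → G2 → U5 → C7 → DC: 10+6+13+10+3+1 = 43  ← best
The minimum is 43.
One optimal route: DC → W8 → T8 → G2 → U5 → C7 → DC (or its reverse).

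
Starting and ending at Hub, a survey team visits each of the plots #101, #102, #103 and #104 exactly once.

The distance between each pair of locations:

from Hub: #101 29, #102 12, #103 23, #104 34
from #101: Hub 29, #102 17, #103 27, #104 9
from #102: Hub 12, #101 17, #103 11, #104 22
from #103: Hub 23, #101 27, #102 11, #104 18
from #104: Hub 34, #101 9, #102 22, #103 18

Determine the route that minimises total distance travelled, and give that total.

79 — the shortest possible round trip.

With 4 stops there are 4!/2 = 12 distinct round trips (a route and its reverse cost the same).
Hub - #101 - #102 - #103 - #104 - Hub: 29+17+11+18+34 = 109
Hub - #101 - #102 - #104 - #103 - Hub: 29+17+22+18+23 = 109
Hub - #101 - #103 - #102 - #104 - Hub: 29+27+11+22+34 = 123
Hub - #101 - #103 - #104 - #102 - Hub: 29+27+18+22+12 = 108
Hub - #101 - #104 - #102 - #103 - Hub: 29+9+22+11+23 = 94
Hub - #101 - #104 - #103 - #102 - Hub: 29+9+18+11+12 = 79
Hub - #102 - #101 - #103 - #104 - Hub: 12+17+27+18+34 = 108
Hub - #102 - #101 - #104 - #103 - Hub: 12+17+9+18+23 = 79
Hub - #102 - #103 - #101 - #104 - Hub: 12+11+27+9+34 = 93
Hub - #102 - #104 - #101 - #103 - Hub: 12+22+9+27+23 = 93
Hub - #103 - #101 - #102 - #104 - Hub: 23+27+17+22+34 = 123
Hub - #103 - #102 - #101 - #104 - Hub: 23+11+17+9+34 = 94
The minimum is 79.
One optimal route: Hub → #101 → #104 → #103 → #102 → Hub (or its reverse).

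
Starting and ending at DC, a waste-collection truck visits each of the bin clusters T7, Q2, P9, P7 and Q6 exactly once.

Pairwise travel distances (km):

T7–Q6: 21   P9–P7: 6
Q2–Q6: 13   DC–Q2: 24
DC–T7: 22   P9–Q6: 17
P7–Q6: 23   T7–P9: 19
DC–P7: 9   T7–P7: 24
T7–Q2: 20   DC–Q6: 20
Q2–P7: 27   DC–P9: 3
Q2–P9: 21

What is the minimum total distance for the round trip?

86 km — the shortest possible round trip.

With 5 stops there are 5!/2 = 60 distinct round trips (a route and its reverse cost the same).
DC → T7 → Q2 → P9 → P7 → Q6 → DC: 22+20+21+6+23+20 = 112
DC → T7 → Q2 → P9 → Q6 → P7 → DC: 22+20+21+17+23+9 = 112
DC → T7 → Q2 → P7 → P9 → Q6 → DC: 22+20+27+6+17+20 = 112
DC → T7 → Q2 → P7 → Q6 → P9 → DC: 22+20+27+23+17+3 = 112
DC → T7 → Q2 → Q6 → P9 → P7 → DC: 22+20+13+17+6+9 = 87
DC → T7 → Q2 → Q6 → P7 → P9 → DC: 22+20+13+23+6+3 = 87
DC → T7 → P9 → Q2 → P7 → Q6 → DC: 22+19+21+27+23+20 = 132
DC → T7 → P9 → Q2 → Q6 → P7 → DC: 22+19+21+13+23+9 = 107
DC → T7 → P9 → P7 → Q2 → Q6 → DC: 22+19+6+27+13+20 = 107
DC → T7 → P9 → P7 → Q6 → Q2 → DC: 22+19+6+23+13+24 = 107
DC → T7 → P9 → Q6 → Q2 → P7 → DC: 22+19+17+13+27+9 = 107
DC → T7 → P9 → Q6 → P7 → Q2 → DC: 22+19+17+23+27+24 = 132
DC → T7 → P7 → Q2 → P9 → Q6 → DC: 22+24+27+21+17+20 = 131
DC → T7 → P7 → Q2 → Q6 → P9 → DC: 22+24+27+13+17+3 = 106
… (46 more)
DC → P9 → P7 → T7 → Q2 → Q6 → DC: 3+6+24+20+13+20 = 86  ← best
The minimum is 86.
One optimal route: DC → P9 → P7 → T7 → Q2 → Q6 → DC (or its reverse).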